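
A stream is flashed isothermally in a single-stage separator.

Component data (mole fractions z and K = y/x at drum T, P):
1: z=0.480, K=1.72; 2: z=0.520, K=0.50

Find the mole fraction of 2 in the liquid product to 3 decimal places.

Material balance + equilibrium reduce to Σ zᵢ(Kᵢ−1)/(1+ψ(Kᵢ−1)) = 0.
Check two-phase: ΣzᵢKᵢ = 1.086 > 1 and Σzᵢ/Kᵢ = 1.319 > 1, so g(0) = 0.086 > 0 and g(1) = -0.319 < 0.
Newton–Raphson from ψ = 0.5:
  ψ = 0.500: g = -0.0925, g' = -0.366 → ψ = 0.247
  ψ = 0.247: g = -0.0032, g' = -0.349 → ψ = 0.238
Converged at ψ = 0.238.
Compositions from xᵢ = zᵢ/(1+ψ(Kᵢ−1)), yᵢ = Kᵢxᵢ:
  1: x = 0.410, y = 0.705
  2: x = 0.590, y = 0.295

x_2 = 0.590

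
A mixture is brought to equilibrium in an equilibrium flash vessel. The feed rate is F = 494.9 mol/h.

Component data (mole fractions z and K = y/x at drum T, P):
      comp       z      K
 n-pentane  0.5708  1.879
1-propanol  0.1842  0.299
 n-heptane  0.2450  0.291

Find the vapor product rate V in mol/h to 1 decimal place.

Material balance + equilibrium reduce to Σ zᵢ(Kᵢ−1)/(1+V/F(Kᵢ−1)) = 0.
Feasibility: ΣzᵢKᵢ = 1.1989, Σzᵢ/Kᵢ = 1.7618 — both > 1, two phases present.
Newton iteration, V/F⁰ = 0.5:
  V/F = 0.5000: g = -0.11936, g' = -0.7230 → V/F = 0.3349
  V/F = 0.3349: g = -0.00891, g' = -0.6296 → V/F = 0.3208
  V/F = 0.3208: g = -0.00003, g' = -0.6253 → V/F = 0.3207
Converged at V/F = 0.3207.
Then V = V/F·F = 0.3207·494.9 = 158.7 mol/h and L = F − V = 336.2 mol/h.

V = 158.7 mol/h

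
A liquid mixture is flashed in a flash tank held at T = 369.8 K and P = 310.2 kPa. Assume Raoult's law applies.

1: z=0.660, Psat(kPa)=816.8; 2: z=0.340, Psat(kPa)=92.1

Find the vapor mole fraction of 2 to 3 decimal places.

y_2 = 0.208

Raoult's law: Kᵢ = Pᵢˢᵃᵗ/P = Pᵢˢᵃᵗ/310.2.
  K_1 = 816.8/310.2 = 2.63314, K_2 = 92.1/310.2 = 0.29691
Material balance + equilibrium reduce to Σ zᵢ(Kᵢ−1)/(1+β(Kᵢ−1)) = 0.
g(0) = ΣzᵢKᵢ − 1 = 0.839 and g(1) = 1 − Σzᵢ/Kᵢ = -0.396, so a root lies in (0, 1).
Binary case is linear: z₁(K₁−1)(1+β(K₂−1)) + z₂(K₂−1)(1+β(K₁−1)) = 0
⇒ β = [z₁(K₁−1)+z₂(K₂−1)] / [−(K₁−1)(K₂−1)] = 0.8388/1.1483 = 0.731
Compositions from xᵢ = zᵢ/(1+β(Kᵢ−1)), yᵢ = Kᵢxᵢ:
  1: x = 0.301, y = 0.792
  2: x = 0.699, y = 0.208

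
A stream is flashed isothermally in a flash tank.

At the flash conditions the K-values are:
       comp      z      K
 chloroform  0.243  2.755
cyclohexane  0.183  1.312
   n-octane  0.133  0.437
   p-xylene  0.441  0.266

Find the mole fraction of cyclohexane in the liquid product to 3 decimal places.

x_cyclohexane = 0.178

Newton–Raphson from ψ = 0.5:
  ψ = 0.500: g = -0.3390, g' = -0.900 → ψ = 0.123
  ψ = 0.123: g = -0.0309, g' = -0.858 → ψ = 0.087
  ψ = 0.087: g = 0.0007, g' = -0.897 → ψ = 0.088
Converged at ψ = 0.088.
Compositions from xᵢ = zᵢ/(1+ψ(Kᵢ−1)), yᵢ = Kᵢxᵢ:
  chloroform: x = 0.210, y = 0.580
  cyclohexane: x = 0.178, y = 0.234
  n-octane: x = 0.140, y = 0.061
  p-xylene: x = 0.472, y = 0.125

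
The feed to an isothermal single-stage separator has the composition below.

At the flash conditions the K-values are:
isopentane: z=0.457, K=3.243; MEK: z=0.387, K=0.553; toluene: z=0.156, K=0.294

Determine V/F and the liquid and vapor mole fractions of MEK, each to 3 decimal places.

V/F = 0.612, x_MEK = 0.533, y_MEK = 0.295

Rachford–Rice: g(V/F) = Σ zᵢ(Kᵢ−1)/(1+V/F(Kᵢ−1)) = 0.
g(0) = ΣzᵢKᵢ − 1 = 0.742 and g(1) = 1 − Σzᵢ/Kᵢ = -0.371, so a root lies in (0, 1).
Iterate (Newton) starting at V/F = 0.5:
  V/F = 0.500: g = 0.0902, g' = -0.825 → V/F = 0.609
  V/F = 0.609: g = 0.0021, g' = -0.796 → V/F = 0.612
Converged at V/F = 0.612.
Compositions from xᵢ = zᵢ/(1+V/F(Kᵢ−1)), yᵢ = Kᵢxᵢ:
  isopentane: x = 0.193, y = 0.625
  MEK: x = 0.533, y = 0.295
  toluene: x = 0.275, y = 0.081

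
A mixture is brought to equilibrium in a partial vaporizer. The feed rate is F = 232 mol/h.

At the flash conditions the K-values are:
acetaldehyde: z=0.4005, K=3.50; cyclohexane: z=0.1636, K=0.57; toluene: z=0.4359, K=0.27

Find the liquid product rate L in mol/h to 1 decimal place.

L = 146.1 mol/h

Newton–Raphson from V/F = 0.5:
  V/F = 0.5000: g = -0.14573, g' = -1.1196 → V/F = 0.3698
  V/F = 0.3698: g = 0.00070, g' = -1.1544 → V/F = 0.3704
Converged at V/F = 0.3704.
Then V = V/F·F = 0.3704·232 = 85.9 mol/h and L = F − V = 146.1 mol/h.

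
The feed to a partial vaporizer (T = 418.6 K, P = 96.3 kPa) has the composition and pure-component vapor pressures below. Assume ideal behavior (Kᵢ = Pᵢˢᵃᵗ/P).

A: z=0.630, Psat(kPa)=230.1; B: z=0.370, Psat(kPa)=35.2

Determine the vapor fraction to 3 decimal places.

Raoult's law: Kᵢ = Pᵢˢᵃᵗ/P = Pᵢˢᵃᵗ/96.3.
  K_A = 230.1/96.3 = 2.38941, K_B = 35.2/96.3 = 0.36552
Rachford–Rice: g(ψ) = Σ zᵢ(Kᵢ−1)/(1+ψ(Kᵢ−1)) = 0.
Check two-phase: ΣzᵢKᵢ = 1.641 > 1 and Σzᵢ/Kᵢ = 1.276 > 1, so g(0) = 0.641 > 0 and g(1) = -0.276 < 0.
Binary case is linear: z₁(K₁−1)(1+ψ(K₂−1)) + z₂(K₂−1)(1+ψ(K₁−1)) = 0
⇒ ψ = [z₁(K₁−1)+z₂(K₂−1)] / [−(K₁−1)(K₂−1)] = 0.6406/0.8815 = 0.727

ψ = 0.727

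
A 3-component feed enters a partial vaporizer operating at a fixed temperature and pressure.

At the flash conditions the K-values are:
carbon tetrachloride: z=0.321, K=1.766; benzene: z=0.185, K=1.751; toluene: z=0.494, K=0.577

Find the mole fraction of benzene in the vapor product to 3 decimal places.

y_benzene = 0.230

Iterate (Newton) starting at β = 0.6:
  β = 0.600: g = -0.0158, g' = -0.297 → β = 0.547
Converged at β = 0.547.
Compositions from xᵢ = zᵢ/(1+β(Kᵢ−1)), yᵢ = Kᵢxᵢ:
  carbon tetrachloride: x = 0.226, y = 0.400
  benzene: x = 0.131, y = 0.230
  toluene: x = 0.643, y = 0.371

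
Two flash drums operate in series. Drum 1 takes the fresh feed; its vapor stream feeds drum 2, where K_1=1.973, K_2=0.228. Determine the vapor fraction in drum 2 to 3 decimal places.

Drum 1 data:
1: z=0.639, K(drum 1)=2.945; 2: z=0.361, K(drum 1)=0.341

Drum 1:
Material balance + equilibrium reduce to Σ zᵢ(Kᵢ−1)/(1+ψ₁(Kᵢ−1)) = 0.
g(0) = ΣzᵢKᵢ − 1 = 1.005 and g(1) = 1 − Σzᵢ/Kᵢ = -0.276, so a root lies in (0, 1).
Binary case is linear: z₁(K₁−1)(1+ψ₁(K₂−1)) + z₂(K₂−1)(1+ψ₁(K₁−1)) = 0
⇒ ψ₁ = [z₁(K₁−1)+z₂(K₂−1)] / [−(K₁−1)(K₂−1)] = 1.0050/1.2818 = 0.784
Drum-1 compositions:
  1: x = 0.253, y = 0.745
  2: x = 0.747, y = 0.255
Drum-2 feed = drum-1 vapor: z₂ = (0.7453, 0.2547).
Drum 2:
Let ψ₂ = V/F and solve Σ zᵢ(Kᵢ−1)/(1+ψ₂(Kᵢ−1)) = 0.
Feasibility: ΣzᵢKᵢ = 1.529, Σzᵢ/Kᵢ = 1.495 — both > 1, two phases present.
Binary case is linear: z₁(K₁−1)(1+ψ₂(K₂−1)) + z₂(K₂−1)(1+ψ₂(K₁−1)) = 0
⇒ ψ₂ = [z₁(K₁−1)+z₂(K₂−1)] / [−(K₁−1)(K₂−1)] = 0.5285/0.7512 = 0.704
  1: x = 0.442, y = 0.873
  2: x = 0.558, y = 0.127

V/F (drum 2) = 0.704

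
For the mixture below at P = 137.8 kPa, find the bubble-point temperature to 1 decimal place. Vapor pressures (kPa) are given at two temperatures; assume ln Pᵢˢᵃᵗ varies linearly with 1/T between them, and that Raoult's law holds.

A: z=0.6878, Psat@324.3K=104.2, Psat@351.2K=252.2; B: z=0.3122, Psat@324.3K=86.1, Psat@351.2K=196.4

Bubble-point temperature: ΣzᵢPᵢˢᵃᵗ(T) = P. Interpolate ln Pᵢˢᵃᵗ = aᵢ + bᵢ/T.
  T = 324.3 K: ΣzᵢPᵢˢᵃᵗ = 98.55 kPa
  T = 351.2 K: ΣzᵢPᵢˢᵃᵗ = 234.78 kPa
  T = 337.8 K: ΣzᵢPᵢˢᵃᵗ = 155.00 kPa
  T = 331.1 K: ΣzᵢPᵢˢᵃᵗ = 124.37 kPa
  T = 334.5 K: ΣzᵢPᵢˢᵃᵗ = 139.22 kPa
  T = 332.8 K: ΣzᵢPᵢˢᵃᵗ = 131.62 kPa
Interpolating between 332.8 K and 334.5 K gives T ≈ 334.2 K.

T = 334.2 K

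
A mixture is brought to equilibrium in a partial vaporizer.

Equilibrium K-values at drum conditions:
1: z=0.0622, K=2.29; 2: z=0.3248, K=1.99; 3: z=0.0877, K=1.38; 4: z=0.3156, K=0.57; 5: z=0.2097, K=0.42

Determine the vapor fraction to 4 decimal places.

ψ = 0.3762

Material balance + equilibrium reduce to Σ zᵢ(Kᵢ−1)/(1+ψ(Kᵢ−1)) = 0.
g(0) = ΣzᵢKᵢ − 1 = 0.1778 and g(1) = 1 − Σzᵢ/Kᵢ = -0.3069, so a root lies in (0, 1).
Newton iteration, ψ⁰ = 0.5:
  ψ = 0.5000: g = -0.05231, g' = -0.4243 → ψ = 0.3767
  ψ = 0.3767: g = -0.00021, g' = -0.4240 → ψ = 0.3762
Converged at ψ = 0.3762.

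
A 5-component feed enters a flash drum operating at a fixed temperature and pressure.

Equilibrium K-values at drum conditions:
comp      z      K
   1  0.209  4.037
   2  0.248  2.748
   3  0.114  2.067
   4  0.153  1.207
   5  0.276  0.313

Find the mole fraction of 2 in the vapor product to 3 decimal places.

y_2 = 0.277

Let ψ = V/F and solve Σ zᵢ(Kᵢ−1)/(1+ψ(Kᵢ−1)) = 0.
Feasibility: ΣzᵢKᵢ = 2.032, Σzᵢ/Kᵢ = 1.206 — both > 1, two phases present.
Iterate (Newton) starting at ψ = 0.4:
  ψ = 0.400: g = 0.3947, g' = -0.972 → ψ = 0.806
  ψ = 0.806: g = 0.0318, g' = -0.989 → ψ = 0.838
  ψ = 0.838: g = -0.0008, g' = -1.043 → ψ = 0.837
Converged at ψ = 0.837.
Compositions from xᵢ = zᵢ/(1+ψ(Kᵢ−1)), yᵢ = Kᵢxᵢ:
  1: x = 0.059, y = 0.238
  2: x = 0.101, y = 0.277
  3: x = 0.060, y = 0.124
  4: x = 0.130, y = 0.157
  5: x = 0.650, y = 0.203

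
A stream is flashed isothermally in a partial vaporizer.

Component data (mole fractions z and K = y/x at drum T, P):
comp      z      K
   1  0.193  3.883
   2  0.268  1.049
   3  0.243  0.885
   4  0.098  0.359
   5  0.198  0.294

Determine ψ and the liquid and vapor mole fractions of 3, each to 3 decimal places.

ψ = 0.341, x_3 = 0.253, y_3 = 0.224

Iterate (Newton) starting at ψ = 0.48:
  ψ = 0.480: g = -0.0855, g' = -0.596 → ψ = 0.337
  ψ = 0.337: g = 0.0028, g' = -0.653 → ψ = 0.341
Converged at ψ = 0.341.
Compositions from xᵢ = zᵢ/(1+ψ(Kᵢ−1)), yᵢ = Kᵢxᵢ:
  1: x = 0.097, y = 0.378
  2: x = 0.264, y = 0.277
  3: x = 0.253, y = 0.224
  4: x = 0.125, y = 0.045
  5: x = 0.261, y = 0.077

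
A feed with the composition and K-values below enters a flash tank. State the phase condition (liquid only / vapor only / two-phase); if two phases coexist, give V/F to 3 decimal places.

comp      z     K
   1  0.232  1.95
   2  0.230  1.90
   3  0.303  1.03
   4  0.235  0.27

ΣzᵢKᵢ = 1.265; Σzᵢ/Kᵢ = 1.405.
Both exceed 1, so a two-phase solution exists.
Let ψ = V/F and solve Σ zᵢ(Kᵢ−1)/(1+ψ(Kᵢ−1)) = 0.
Iterate (Newton) starting at ψ = 0.67:
  ψ = 0.670: g = -0.0631, g' = -0.631 → ψ = 0.570
  ψ = 0.570: g = -0.0051, g' = -0.537 → ψ = 0.561
  ψ = 0.561: g = -0.0000, g' = -0.531 → ψ = 0.560
Converged at ψ = 0.560.

two-phase, V/F = 0.560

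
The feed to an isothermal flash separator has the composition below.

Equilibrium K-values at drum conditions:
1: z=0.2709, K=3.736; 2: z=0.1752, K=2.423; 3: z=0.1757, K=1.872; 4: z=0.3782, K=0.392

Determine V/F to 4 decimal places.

Material balance + equilibrium reduce to Σ zᵢ(Kᵢ−1)/(1+V/F(Kᵢ−1)) = 0.
g(0) = ΣzᵢKᵢ − 1 = 0.9138 and g(1) = 1 − Σzᵢ/Kᵢ = -0.2035, so a root lies in (0, 1).
Newton iteration, V/F⁰ = 0.5:
  V/F = 0.5000: g = 0.23498, g' = -0.8362 → V/F = 0.7810
  V/F = 0.7810: g = 0.00762, g' = -0.8399 → V/F = 0.7901
Converged at V/F = 0.7901.

V/F = 0.7901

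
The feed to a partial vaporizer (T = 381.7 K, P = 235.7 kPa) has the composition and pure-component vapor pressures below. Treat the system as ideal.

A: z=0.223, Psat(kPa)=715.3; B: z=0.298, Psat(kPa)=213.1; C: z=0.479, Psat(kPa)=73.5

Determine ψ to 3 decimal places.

ψ = 0.094

Raoult's law: Kᵢ = Pᵢˢᵃᵗ/P = Pᵢˢᵃᵗ/235.7.
  K_A = 715.3/235.7 = 3.03479, K_B = 213.1/235.7 = 0.90412, K_C = 73.5/235.7 = 0.31184
Newton–Raphson from ψ = 0.5:
  ψ = 0.500: g = -0.3076, g' = -0.757 → ψ = 0.094
Converged at ψ = 0.094.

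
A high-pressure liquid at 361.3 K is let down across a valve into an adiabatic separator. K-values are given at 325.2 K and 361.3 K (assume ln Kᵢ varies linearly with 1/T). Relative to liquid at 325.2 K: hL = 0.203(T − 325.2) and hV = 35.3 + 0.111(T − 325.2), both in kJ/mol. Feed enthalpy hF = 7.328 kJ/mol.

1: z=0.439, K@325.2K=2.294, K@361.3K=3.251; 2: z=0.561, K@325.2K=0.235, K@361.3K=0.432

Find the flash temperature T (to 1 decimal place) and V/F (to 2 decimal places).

T = 329.3 K, V/F = 0.19

Adiabatic flash: solve Rachford–Rice at each trial T, then check hF = ψ·hV(T) + (1−ψ)·hL(T).
  T = 325.2 K: K = (2.294, 0.235), RR gives ψ = 0.140, H_out = 4.953 kJ/mol
  T = 361.3 K: K = (3.251, 0.432), RR gives ψ = 0.524, H_out = 24.074 kJ/mol
  T = 343.2 K: K = (2.755, 0.323), RR gives ψ = 0.329, H_out = 14.730 kJ/mol
  T = 334.2 K: K = (2.520, 0.277), RR gives ψ = 0.238, H_out = 10.033 kJ/mol
  T = 329.7 K: K = (2.406, 0.255), RR gives ψ = 0.191, H_out = 7.560 kJ/mol
  T = 327.4 K: K = (2.348, 0.245), RR gives ψ = 0.165, H_out = 6.248 kJ/mol
Linear interpolation between T = 327.4 (H_out = 6.248) and T = 329.7 (H_out = 7.560) on hF = 7.328 gives T ≈ 329.3 K, at which ψ = 0.19.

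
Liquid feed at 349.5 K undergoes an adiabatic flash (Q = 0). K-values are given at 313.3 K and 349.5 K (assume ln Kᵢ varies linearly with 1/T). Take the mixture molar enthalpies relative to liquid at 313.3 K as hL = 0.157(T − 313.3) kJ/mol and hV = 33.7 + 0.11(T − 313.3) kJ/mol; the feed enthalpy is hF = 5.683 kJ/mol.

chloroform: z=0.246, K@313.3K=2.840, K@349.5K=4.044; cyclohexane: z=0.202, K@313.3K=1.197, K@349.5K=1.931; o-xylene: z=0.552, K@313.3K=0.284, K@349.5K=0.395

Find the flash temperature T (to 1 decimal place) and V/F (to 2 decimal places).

T = 318.0 K, V/F = 0.15

Adiabatic flash: solve Rachford–Rice at each trial T, then check hF = ψ·hV(T) + (1−ψ)·hL(T).
  T = 313.3 K: K = (2.840, 1.197, 0.284), RR gives ψ = 0.095, H_out = 3.211 kJ/mol
  T = 349.5 K: K = (4.044, 1.931, 0.395), RR gives ψ = 0.438, H_out = 19.705 kJ/mol
  T = 331.4 K: K = (3.422, 1.540, 0.338), RR gives ψ = 0.281, H_out = 12.083 kJ/mol
  T = 322.4 K: K = (3.127, 1.364, 0.311), RR gives ψ = 0.194, H_out = 7.877 kJ/mol
  T = 317.9 K: K = (2.984, 1.280, 0.297), RR gives ψ = 0.147, H_out = 5.629 kJ/mol
  T = 320.1 K: K = (3.054, 1.320, 0.304), RR gives ψ = 0.170, H_out = 6.742 kJ/mol
Linear interpolation between T = 317.9 (H_out = 5.629) and T = 320.1 (H_out = 6.742) on hF = 5.683 gives T ≈ 318.0 K, at which ψ = 0.15.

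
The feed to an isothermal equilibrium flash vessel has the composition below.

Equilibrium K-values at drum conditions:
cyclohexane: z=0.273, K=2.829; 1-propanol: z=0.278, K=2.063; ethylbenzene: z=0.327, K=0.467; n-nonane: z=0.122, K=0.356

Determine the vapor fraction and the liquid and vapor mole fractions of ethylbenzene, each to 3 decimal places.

Newton iteration, ψ⁰ = 0.35:
  ψ = 0.350: g = 0.2041, g' = -0.731 → ψ = 0.629
  ψ = 0.629: g = 0.0149, g' = -0.664 → ψ = 0.652
Converged at ψ = 0.652.
Compositions from xᵢ = zᵢ/(1+ψ(Kᵢ−1)), yᵢ = Kᵢxᵢ:
  cyclohexane: x = 0.125, y = 0.352
  1-propanol: x = 0.164, y = 0.339
  ethylbenzene: x = 0.501, y = 0.234
  n-nonane: x = 0.210, y = 0.075

ψ = 0.652, x_ethylbenzene = 0.501, y_ethylbenzene = 0.234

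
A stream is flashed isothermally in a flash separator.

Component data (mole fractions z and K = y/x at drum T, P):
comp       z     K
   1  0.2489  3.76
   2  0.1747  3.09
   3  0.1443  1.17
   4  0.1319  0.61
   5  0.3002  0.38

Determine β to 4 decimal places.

Iterate (Newton) starting at β = 0.32:
  β = 0.3200: g = 0.31588, g' = -1.0182 → β = 0.6302
  β = 0.6302: g = 0.05679, g' = -0.7443 → β = 0.7065
Converged at β = 0.7065.

β = 0.7065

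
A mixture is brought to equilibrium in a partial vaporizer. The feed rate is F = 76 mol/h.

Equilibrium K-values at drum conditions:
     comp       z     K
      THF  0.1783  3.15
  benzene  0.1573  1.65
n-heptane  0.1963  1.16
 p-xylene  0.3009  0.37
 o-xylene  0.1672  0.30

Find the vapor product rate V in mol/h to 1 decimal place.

Material balance + equilibrium reduce to Σ zᵢ(Kᵢ−1)/(1+V/F(Kᵢ−1)) = 0.
Check two-phase: ΣzᵢKᵢ = 1.2104 > 1 and Σzᵢ/Kᵢ = 1.6917 > 1, so g(0) = 0.2104 > 0 and g(1) = -0.6917 < 0.
Iterate (Newton) starting at V/F = 0.5:
  V/F = 0.5000: g = -0.16581, g' = -0.6820 → V/F = 0.2569
  V/F = 0.2569: g = -0.00413, g' = -0.6873 → V/F = 0.2509
Converged at V/F = 0.2509.
Then V = V/F·F = 0.2509·76 = 19.1 mol/h and L = F − V = 56.9 mol/h.

V = 19.1 mol/h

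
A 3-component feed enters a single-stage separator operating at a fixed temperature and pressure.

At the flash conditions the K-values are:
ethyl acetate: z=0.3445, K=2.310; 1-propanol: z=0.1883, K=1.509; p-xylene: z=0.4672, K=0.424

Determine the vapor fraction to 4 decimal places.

Iterate (Newton) starting at ψ = 0.63:
  ψ = 0.6300: g = -0.10256, g' = -0.5873 → ψ = 0.4554
  ψ = 0.4554: g = -0.00430, g' = -0.5489 → ψ = 0.4475
Converged at ψ = 0.4475.

ψ = 0.4475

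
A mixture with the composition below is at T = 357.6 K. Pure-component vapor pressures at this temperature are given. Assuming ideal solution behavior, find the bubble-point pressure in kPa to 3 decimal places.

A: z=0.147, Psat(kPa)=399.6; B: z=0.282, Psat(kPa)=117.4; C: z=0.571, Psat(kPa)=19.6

At the bubble point ψ → 0, so ΣzᵢKᵢ = 1 with Kᵢ = Pᵢˢᵃᵗ/P ⇒ P = ΣzᵢPᵢˢᵃᵗ.
P = 0.147·399.6 + 0.282·117.4 + 0.571·19.6 = 103.040 kPa

Pbub = 103.040 kPa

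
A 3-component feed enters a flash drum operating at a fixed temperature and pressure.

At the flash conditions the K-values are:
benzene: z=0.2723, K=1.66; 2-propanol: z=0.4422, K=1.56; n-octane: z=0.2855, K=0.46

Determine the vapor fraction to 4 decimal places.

ψ = 0.8448

Rachford–Rice: g(ψ) = Σ zᵢ(Kᵢ−1)/(1+ψ(Kᵢ−1)) = 0.
g(0) = ΣzᵢKᵢ − 1 = 0.2732 and g(1) = 1 − Σzᵢ/Kᵢ = -0.0681, so a root lies in (0, 1).
Newton iteration, ψ⁰ = 0.5:
  ψ = 0.5000: g = 0.11740, g' = -0.3079 → ψ = 0.8813
  ψ = 0.8813: g = -0.01472, g' = -0.4126 → ψ = 0.8456
  ψ = 0.8456: g = -0.00033, g' = -0.3947 → ψ = 0.8448
Converged at ψ = 0.8448.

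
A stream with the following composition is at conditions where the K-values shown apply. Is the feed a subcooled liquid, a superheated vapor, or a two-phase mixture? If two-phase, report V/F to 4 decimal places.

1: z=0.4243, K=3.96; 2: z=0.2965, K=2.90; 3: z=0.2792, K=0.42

superheated vapor

ΣzᵢKᵢ = 2.6573; Σzᵢ/Kᵢ = 0.8741.
Since Σzᵢ/Kᵢ < 1 the mixture is above its dew point — single vapor phase.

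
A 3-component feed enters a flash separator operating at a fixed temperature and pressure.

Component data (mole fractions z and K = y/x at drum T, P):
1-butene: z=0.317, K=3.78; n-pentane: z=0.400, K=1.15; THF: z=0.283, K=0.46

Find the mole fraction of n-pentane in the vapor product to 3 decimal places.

Newton–Raphson from β = 0.5:
  β = 0.500: g = 0.2152, g' = -0.592 → β = 0.864
  β = 0.864: g = 0.0258, g' = -0.509 → β = 0.914
Converged at β = 0.914.
Compositions from xᵢ = zᵢ/(1+β(Kᵢ−1)), yᵢ = Kᵢxᵢ:
  1-butene: x = 0.090, y = 0.338
  n-pentane: x = 0.352, y = 0.405
  THF: x = 0.559, y = 0.257

y_n-pentane = 0.405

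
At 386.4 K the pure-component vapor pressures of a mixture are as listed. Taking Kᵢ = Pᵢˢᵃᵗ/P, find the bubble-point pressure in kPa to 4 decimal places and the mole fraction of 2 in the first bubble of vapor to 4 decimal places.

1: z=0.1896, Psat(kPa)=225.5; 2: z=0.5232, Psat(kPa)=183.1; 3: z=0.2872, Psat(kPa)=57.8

Pbub = 155.1529 kPa, y_2 = 0.6174

At the bubble point ψ → 0, so ΣzᵢKᵢ = 1 with Kᵢ = Pᵢˢᵃᵗ/P ⇒ P = ΣzᵢPᵢˢᵃᵗ.
P = 0.1896·225.5 + 0.5232·183.1 + 0.2872·57.8 = 155.1529 kPa
yᵢ = zᵢPᵢˢᵃᵗ/P ⇒ y_2 = 0.5232·183.1/155.1529 = 0.6174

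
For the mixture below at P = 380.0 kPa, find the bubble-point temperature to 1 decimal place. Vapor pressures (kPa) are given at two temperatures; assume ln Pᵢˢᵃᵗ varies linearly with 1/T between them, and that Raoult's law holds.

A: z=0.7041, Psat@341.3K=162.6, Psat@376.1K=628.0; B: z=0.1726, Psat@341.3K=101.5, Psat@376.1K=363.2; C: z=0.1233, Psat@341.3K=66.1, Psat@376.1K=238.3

T = 366.6 K

Bubble-point temperature: ΣzᵢPᵢˢᵃᵗ(T) = P. Interpolate ln Pᵢˢᵃᵗ = aᵢ + bᵢ/T.
  T = 341.3 K: ΣzᵢPᵢˢᵃᵗ = 140.16 kPa
  T = 376.1 K: ΣzᵢPᵢˢᵃᵗ = 534.25 kPa
  T = 358.7 K: ΣzᵢPᵢˢᵃᵗ = 282.64 kPa
  T = 367.4 K: ΣzᵢPᵢˢᵃᵗ = 391.51 kPa
  T = 363.0 K: ΣzᵢPᵢˢᵃᵗ = 332.67 kPa
  T = 365.2 K: ΣzᵢPᵢˢᵃᵗ = 361.07 kPa
Interpolating between 365.2 K and 367.4 K gives T ≈ 366.6 K.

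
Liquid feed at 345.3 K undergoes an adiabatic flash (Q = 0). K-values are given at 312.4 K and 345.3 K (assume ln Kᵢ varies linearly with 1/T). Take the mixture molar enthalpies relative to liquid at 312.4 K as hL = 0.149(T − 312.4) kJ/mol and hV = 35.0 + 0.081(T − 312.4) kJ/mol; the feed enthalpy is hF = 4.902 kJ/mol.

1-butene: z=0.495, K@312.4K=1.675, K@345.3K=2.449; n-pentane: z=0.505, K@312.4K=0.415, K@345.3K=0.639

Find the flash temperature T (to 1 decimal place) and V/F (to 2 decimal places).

T = 313.6 K, V/F = 0.14

Adiabatic flash: solve Rachford–Rice at each trial T, then check hF = ψ·hV(T) + (1−ψ)·hL(T).
  T = 312.4 K: K = (1.675, 0.415), RR gives ψ = 0.098, H_out = 3.430 kJ/mol
  T = 345.3 K: K = (2.449, 0.639), RR gives ψ = 1.000, H_out = 37.665 kJ/mol
  T = 328.9 K: K = (2.046, 0.521), RR gives ψ = 0.550, H_out = 21.102 kJ/mol
  T = 320.6 K: K = (1.855, 0.466), RR gives ψ = 0.336, H_out = 12.800 kJ/mol
  T = 316.5 K: K = (1.764, 0.440), RR gives ψ = 0.223, H_out = 8.349 kJ/mol
  T = 314.4 K: K = (1.718, 0.427), RR gives ψ = 0.161, H_out = 5.903 kJ/mol
Linear interpolation between T = 312.4 (H_out = 3.430) and T = 314.4 (H_out = 5.903) on hF = 4.902 gives T ≈ 313.6 K, at which ψ = 0.14.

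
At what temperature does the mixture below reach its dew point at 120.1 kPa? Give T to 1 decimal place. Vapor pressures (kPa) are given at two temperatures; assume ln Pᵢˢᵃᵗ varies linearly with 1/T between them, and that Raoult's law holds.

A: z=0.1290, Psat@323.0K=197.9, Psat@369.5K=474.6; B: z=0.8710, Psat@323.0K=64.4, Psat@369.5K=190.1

T = 344.5 K

Dew-point temperature: Σzᵢ·P/Pᵢˢᵃᵗ(T) = 1. Interpolate ln Pᵢˢᵃᵗ = aᵢ + bᵢ/T.
  T = 323.0 K: ΣzᵢP/Pᵢˢᵃᵗ = 1.7026
  T = 369.5 K: ΣzᵢP/Pᵢˢᵃᵗ = 0.5829
  T = 346.2 K: ΣzᵢP/Pᵢˢᵃᵗ = 0.9619
  T = 334.6 K: ΣzᵢP/Pᵢˢᵃᵗ = 1.2670
  T = 340.4 K: ΣzᵢP/Pᵢˢᵃᵗ = 1.1014
  T = 343.3 K: ΣzᵢP/Pᵢˢᵃᵗ = 1.0287
Interpolating between 343.3 K and 346.2 K gives T ≈ 344.5 K.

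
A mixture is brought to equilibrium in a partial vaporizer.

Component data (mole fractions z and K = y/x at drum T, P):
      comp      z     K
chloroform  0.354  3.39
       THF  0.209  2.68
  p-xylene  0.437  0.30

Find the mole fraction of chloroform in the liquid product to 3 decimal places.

x_chloroform = 0.146

Iterate (Newton) starting at ψ = 0.5:
  ψ = 0.500: g = 0.1057, g' = -1.101 → ψ = 0.596
Converged at ψ = 0.596.
Compositions from xᵢ = zᵢ/(1+ψ(Kᵢ−1)), yᵢ = Kᵢxᵢ:
  chloroform: x = 0.146, y = 0.495
  THF: x = 0.104, y = 0.280
  p-xylene: x = 0.749, y = 0.225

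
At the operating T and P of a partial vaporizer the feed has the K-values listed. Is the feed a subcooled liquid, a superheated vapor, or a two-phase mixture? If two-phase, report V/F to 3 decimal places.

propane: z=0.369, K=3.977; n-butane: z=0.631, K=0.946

superheated vapor

ΣzᵢKᵢ = 2.064; Σzᵢ/Kᵢ = 0.760.
Since Σzᵢ/Kᵢ < 1 the mixture is above its dew point — single vapor phase.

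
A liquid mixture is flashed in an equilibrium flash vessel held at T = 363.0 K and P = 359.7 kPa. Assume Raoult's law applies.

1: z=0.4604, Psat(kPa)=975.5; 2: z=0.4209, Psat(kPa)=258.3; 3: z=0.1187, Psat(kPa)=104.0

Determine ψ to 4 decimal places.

ψ = 0.7734

Raoult's law: Kᵢ = Pᵢˢᵃᵗ/P = Pᵢˢᵃᵗ/359.7.
  K_1 = 975.5/359.7 = 2.711982, K_2 = 258.3/359.7 = 0.718098, K_3 = 104.0/359.7 = 0.289130
Newton iteration, ψ⁰ = 0.48:
  ψ = 0.4800: g = 0.16735, g' = -0.5895 → ψ = 0.7639
  ψ = 0.7639: g = 0.00569, g' = -0.5949 → ψ = 0.7734
Converged at ψ = 0.7734.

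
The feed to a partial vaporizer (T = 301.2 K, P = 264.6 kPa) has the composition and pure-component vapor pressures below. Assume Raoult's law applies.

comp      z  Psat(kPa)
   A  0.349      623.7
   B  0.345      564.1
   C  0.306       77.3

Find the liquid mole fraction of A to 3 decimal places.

Raoult's law: Kᵢ = Pᵢˢᵃᵗ/P = Pᵢˢᵃᵗ/264.6.
  K_A = 623.7/264.6 = 2.35714, K_B = 564.1/264.6 = 2.13190, K_C = 77.3/264.6 = 0.29214
Material balance + equilibrium reduce to Σ zᵢ(Kᵢ−1)/(1+ψ(Kᵢ−1)) = 0.
g(0) = ΣzᵢKᵢ − 1 = 0.648 and g(1) = 1 − Σzᵢ/Kᵢ = -0.357, so a root lies in (0, 1).
Newton iteration, ψ⁰ = 0.5:
  ψ = 0.500: g = 0.1963, g' = -0.776 → ψ = 0.753
  ψ = 0.753: g = -0.0188, g' = -0.989 → ψ = 0.734
Converged at ψ = 0.734.
Compositions from xᵢ = zᵢ/(1+ψ(Kᵢ−1)), yᵢ = Kᵢxᵢ:
  A: x = 0.175, y = 0.412
  B: x = 0.188, y = 0.402
  C: x = 0.637, y = 0.186

x_A = 0.175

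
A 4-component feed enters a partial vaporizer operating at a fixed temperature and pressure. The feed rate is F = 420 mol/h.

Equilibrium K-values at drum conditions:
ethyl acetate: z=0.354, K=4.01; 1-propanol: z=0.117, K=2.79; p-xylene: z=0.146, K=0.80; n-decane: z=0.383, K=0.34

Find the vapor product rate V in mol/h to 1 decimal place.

Rachford–Rice: g(β) = Σ zᵢ(Kᵢ−1)/(1+β(Kᵢ−1)) = 0.
g(0) = ΣzᵢKᵢ − 1 = 0.993 and g(1) = 1 − Σzᵢ/Kᵢ = -0.439, so a root lies in (0, 1).
Iterate (Newton) starting at β = 0.5:
  β = 0.500: g = 0.1262, g' = -0.994 → β = 0.627
  β = 0.627: g = 0.0032, g' = -0.961 → β = 0.630
Converged at β = 0.630.
Then V = β·F = 0.6302·420 = 264.7 mol/h and L = F − V = 155.3 mol/h.

V = 264.7 mol/h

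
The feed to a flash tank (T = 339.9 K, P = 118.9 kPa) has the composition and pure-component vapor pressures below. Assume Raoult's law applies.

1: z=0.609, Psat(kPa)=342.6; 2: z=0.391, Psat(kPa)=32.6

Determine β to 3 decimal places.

β = 0.631

Raoult's law: Kᵢ = Pᵢˢᵃᵗ/P = Pᵢˢᵃᵗ/118.9.
  K_1 = 342.6/118.9 = 2.88141, K_2 = 32.6/118.9 = 0.27418
Iterate (Newton) starting at β = 0.43:
  β = 0.430: g = 0.2208, g' = -1.094 → β = 0.632
  β = 0.632: g = -0.0007, g' = -1.153 → β = 0.631
Converged at β = 0.631.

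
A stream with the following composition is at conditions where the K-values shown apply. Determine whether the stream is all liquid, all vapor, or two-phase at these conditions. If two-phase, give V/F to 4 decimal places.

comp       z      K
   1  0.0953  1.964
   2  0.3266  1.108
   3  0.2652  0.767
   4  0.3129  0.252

all liquid

ΣzᵢKᵢ = 0.8313; Σzᵢ/Kᵢ = 1.9307.
Since ΣzᵢKᵢ < 1 the mixture is below its bubble point — single liquid phase.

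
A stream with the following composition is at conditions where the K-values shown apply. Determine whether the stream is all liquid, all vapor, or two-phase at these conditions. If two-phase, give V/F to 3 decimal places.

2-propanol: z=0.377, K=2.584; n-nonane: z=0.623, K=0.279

ΣzᵢKᵢ = 1.148; Σzᵢ/Kᵢ = 2.379.
Both exceed 1, so a two-phase solution exists.
Rachford–Rice: g(ψ) = Σ zᵢ(Kᵢ−1)/(1+ψ(Kᵢ−1)) = 0.
Binary case is linear: z₁(K₁−1)(1+ψ(K₂−1)) + z₂(K₂−1)(1+ψ(K₁−1)) = 0
⇒ ψ = [z₁(K₁−1)+z₂(K₂−1)] / [−(K₁−1)(K₂−1)] = 0.1480/1.1421 = 0.130

two-phase, V/F = 0.130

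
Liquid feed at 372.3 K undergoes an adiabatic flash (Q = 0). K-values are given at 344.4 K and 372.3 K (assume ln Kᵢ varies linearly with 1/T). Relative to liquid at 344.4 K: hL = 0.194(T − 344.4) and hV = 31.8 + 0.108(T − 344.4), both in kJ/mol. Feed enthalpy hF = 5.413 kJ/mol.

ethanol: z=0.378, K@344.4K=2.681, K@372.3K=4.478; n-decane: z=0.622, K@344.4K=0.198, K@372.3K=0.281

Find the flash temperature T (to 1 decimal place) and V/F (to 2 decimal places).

T = 348.2 K, V/F = 0.15

Adiabatic flash: solve Rachford–Rice at each trial T, then check hF = ψ·hV(T) + (1−ψ)·hL(T).
  T = 344.4 K: K = (2.681, 0.198), RR gives ψ = 0.101, H_out = 3.221 kJ/mol
  T = 372.3 K: K = (4.478, 0.281), RR gives ψ = 0.347, H_out = 15.611 kJ/mol
  T = 358.4 K: K = (3.503, 0.238), RR gives ψ = 0.247, H_out = 10.283 kJ/mol
  T = 351.4 K: K = (3.073, 0.217), RR gives ψ = 0.183, H_out = 7.063 kJ/mol
  T = 347.9 K: K = (2.872, 0.208), RR gives ψ = 0.145, H_out = 5.238 kJ/mol
  T = 349.6 K: K = (2.968, 0.212), RR gives ψ = 0.164, H_out = 6.146 kJ/mol
Linear interpolation between T = 347.9 (H_out = 5.238) and T = 349.6 (H_out = 6.146) on hF = 5.413 gives T ≈ 348.2 K, at which ψ = 0.15.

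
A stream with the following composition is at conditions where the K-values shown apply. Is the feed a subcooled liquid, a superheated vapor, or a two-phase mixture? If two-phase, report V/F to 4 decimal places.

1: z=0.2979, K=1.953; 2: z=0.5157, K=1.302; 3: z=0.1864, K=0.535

superheated vapor

ΣzᵢKᵢ = 1.3530; Σzᵢ/Kᵢ = 0.8970.
Since Σzᵢ/Kᵢ < 1 the mixture is above its dew point — single vapor phase.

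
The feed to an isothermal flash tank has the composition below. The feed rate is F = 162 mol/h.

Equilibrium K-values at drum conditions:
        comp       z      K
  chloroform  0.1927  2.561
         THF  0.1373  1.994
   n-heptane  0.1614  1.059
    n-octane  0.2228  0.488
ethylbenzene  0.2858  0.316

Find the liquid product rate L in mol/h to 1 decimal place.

Rachford–Rice: g(V/F) = Σ zᵢ(Kᵢ−1)/(1+V/F(Kᵢ−1)) = 0.
Check two-phase: ΣzᵢKᵢ = 1.1372 > 1 and Σzᵢ/Kᵢ = 1.6575 > 1, so g(0) = 0.1372 > 0 and g(1) = -0.6575 < 0.
Iterate (Newton) starting at V/F = 0.5:
  V/F = 0.5000: g = -0.18106, g' = -0.6235 → V/F = 0.2096
  V/F = 0.2096: g = -0.00701, g' = -0.6155 → V/F = 0.1982
  V/F = 0.1982: g = 0.00003, g' = -0.6204 → V/F = 0.1983
Converged at V/F = 0.1983.
Then V = V/F·F = 0.1983·162 = 32.1 mol/h and L = F − V = 129.9 mol/h.

L = 129.9 mol/h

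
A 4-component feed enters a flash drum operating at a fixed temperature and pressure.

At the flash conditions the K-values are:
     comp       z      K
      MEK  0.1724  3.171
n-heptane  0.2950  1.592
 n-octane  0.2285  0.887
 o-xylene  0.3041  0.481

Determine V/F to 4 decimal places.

V/F = 0.6898

Iterate (Newton) starting at V/F = 0.5:
  V/F = 0.5000: g = 0.07372, g' = -0.4010 → V/F = 0.6838
  V/F = 0.6838: g = 0.00232, g' = -0.3843 → V/F = 0.6898
Converged at V/F = 0.6898.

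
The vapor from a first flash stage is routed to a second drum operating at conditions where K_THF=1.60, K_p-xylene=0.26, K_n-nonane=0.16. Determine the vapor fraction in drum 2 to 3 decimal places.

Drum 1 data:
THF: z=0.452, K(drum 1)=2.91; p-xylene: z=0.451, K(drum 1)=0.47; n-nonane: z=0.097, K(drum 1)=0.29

V/F (drum 2) = 0.323

Drum 1:
Material balance + equilibrium reduce to Σ zᵢ(Kᵢ−1)/(1+ψ₁(Kᵢ−1)) = 0.
g(0) = ΣzᵢKᵢ − 1 = 0.555 and g(1) = 1 − Σzᵢ/Kᵢ = -0.449, so a root lies in (0, 1).
Newton iteration, ψ₁⁰ = 0.45:
  ψ₁ = 0.450: g = 0.0492, g' = -0.801 → ψ₁ = 0.511
  ψ₁ = 0.511: g = 0.0007, g' = -0.781 → ψ₁ = 0.512
Converged at ψ₁ = 0.512.
Drum-1 compositions:
  THF: x = 0.228, y = 0.665
  p-xylene: x = 0.619, y = 0.291
  n-nonane: x = 0.152, y = 0.044
Drum-2 feed = drum-1 vapor: z₂ = (0.6648, 0.2910, 0.0442).
Drum 2:
Let ψ₂ = V/F and solve Σ zᵢ(Kᵢ−1)/(1+ψ₂(Kᵢ−1)) = 0.
Check two-phase: ΣzᵢKᵢ = 1.146 > 1 and Σzᵢ/Kᵢ = 1.811 > 1, so g(0) = 0.146 > 0 and g(1) = -0.811 < 0.
Newton iteration, ψ₂⁰ = 0.67:
  ψ₂ = 0.670: g = -0.2275, g' = -0.912 → ψ₂ = 0.420
  ψ₂ = 0.420: g = -0.0515, g' = -0.563 → ψ₂ = 0.329
  ψ₂ = 0.329: g = -0.0028, g' = -0.505 → ψ₂ = 0.323
Converged at ψ₂ = 0.323.
  THF: x = 0.557, y = 0.891
  p-xylene: x = 0.383, y = 0.099
  n-nonane: x = 0.061, y = 0.010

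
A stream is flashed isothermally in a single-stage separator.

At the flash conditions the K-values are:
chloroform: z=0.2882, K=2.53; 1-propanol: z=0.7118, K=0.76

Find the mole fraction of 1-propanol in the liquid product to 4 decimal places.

x_1-propanol = 0.8644

Material balance + equilibrium reduce to Σ zᵢ(Kᵢ−1)/(1+V/F(Kᵢ−1)) = 0.
Feasibility: ΣzᵢKᵢ = 1.2701, Σzᵢ/Kᵢ = 1.0505 — both > 1, two phases present.
Binary case is linear: z₁(K₁−1)(1+V/F(K₂−1)) + z₂(K₂−1)(1+V/F(K₁−1)) = 0
⇒ V/F = [z₁(K₁−1)+z₂(K₂−1)] / [−(K₁−1)(K₂−1)] = 0.27011/0.36720 = 0.7356
Compositions from xᵢ = zᵢ/(1+V/F(Kᵢ−1)), yᵢ = Kᵢxᵢ:
  chloroform: x = 0.1356, y = 0.3431
  1-propanol: x = 0.8644, y = 0.6569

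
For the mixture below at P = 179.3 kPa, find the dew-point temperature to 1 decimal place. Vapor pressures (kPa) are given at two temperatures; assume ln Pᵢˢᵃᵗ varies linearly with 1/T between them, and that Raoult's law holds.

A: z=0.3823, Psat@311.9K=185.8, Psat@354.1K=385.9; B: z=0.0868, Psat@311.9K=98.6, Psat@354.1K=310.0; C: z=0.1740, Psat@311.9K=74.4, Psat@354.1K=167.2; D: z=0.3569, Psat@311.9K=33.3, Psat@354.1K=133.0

T = 349.5 K

Dew-point temperature: Σzᵢ·P/Pᵢˢᵃᵗ(T) = 1. Interpolate ln Pᵢˢᵃᵗ = aᵢ + bᵢ/T.
  T = 311.9 K: ΣzᵢP/Pᵢˢᵃᵗ = 2.8678
  T = 354.1 K: ΣzᵢP/Pᵢˢᵃᵗ = 0.8956
  T = 333.0 K: ΣzᵢP/Pᵢˢᵃᵗ = 1.5289
  T = 343.6 K: ΣzᵢP/Pᵢˢᵃᵗ = 1.1564
  T = 348.9 K: ΣzᵢP/Pᵢˢᵃᵗ = 1.0139
  T = 351.5 K: ΣzᵢP/Pᵢˢᵃᵗ = 0.9523
Interpolating between 348.9 K and 351.5 K gives T ≈ 349.5 K.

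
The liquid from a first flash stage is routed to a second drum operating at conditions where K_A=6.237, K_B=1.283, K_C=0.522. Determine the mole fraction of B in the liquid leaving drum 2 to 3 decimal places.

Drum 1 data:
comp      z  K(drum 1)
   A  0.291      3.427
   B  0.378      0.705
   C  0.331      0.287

Drum 1:
Let ψ₁ = V/F and solve Σ zᵢ(Kᵢ−1)/(1+ψ₁(Kᵢ−1)) = 0.
Check two-phase: ΣzᵢKᵢ = 1.359 > 1 and Σzᵢ/Kᵢ = 1.774 > 1, so g(0) = 0.359 > 0 and g(1) = -0.774 < 0.
Iterate (Newton) starting at ψ₁ = 0.5:
  ψ₁ = 0.500: g = -0.1785, g' = -0.801 → ψ₁ = 0.277
  ψ₁ = 0.277: g = 0.0065, g' = -0.913 → ψ₁ = 0.284
  ψ₁ = 0.284: g = 0.0000, g' = -0.904 → ψ₁ = 0.285
Converged at ψ₁ = 0.285.
Drum-1 compositions:
  A: x = 0.172, y = 0.590
  B: x = 0.413, y = 0.291
  C: x = 0.415, y = 0.119
Drum-2 feed = drum-1 liquid: z₂ = (0.1721, 0.4126, 0.4152).
Drum 2:
Let ψ₂ = V/F and solve Σ zᵢ(Kᵢ−1)/(1+ψ₂(Kᵢ−1)) = 0.
Feasibility: ΣzᵢKᵢ = 1.820, Σzᵢ/Kᵢ = 1.145 — both > 1, two phases present.
Newton iteration, ψ₂⁰ = 0.5:
  ψ₂ = 0.500: g = 0.0906, g' = -0.550 → ψ₂ = 0.665
  ψ₂ = 0.665: g = 0.0085, g' = -0.462 → ψ₂ = 0.683
Converged at ψ₂ = 0.683.
  A: x = 0.038, y = 0.234
  B: x = 0.346, y = 0.444
  C: x = 0.617, y = 0.322

x_B (drum 2) = 0.346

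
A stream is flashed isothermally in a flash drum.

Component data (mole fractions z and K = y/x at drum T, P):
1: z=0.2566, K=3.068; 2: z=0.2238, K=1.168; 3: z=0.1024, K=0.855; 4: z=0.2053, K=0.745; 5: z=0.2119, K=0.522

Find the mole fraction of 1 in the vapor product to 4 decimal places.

Iterate (Newton) starting at V/F = 0.5:
  V/F = 0.5000: g = 0.08646, g' = -0.3743 → V/F = 0.7310
  V/F = 0.7310: g = 0.00811, g' = -0.3162 → V/F = 0.7567
  V/F = 0.7567: g = 0.00003, g' = -0.3138 → V/F = 0.7568
Converged at V/F = 0.7568.
Compositions from xᵢ = zᵢ/(1+V/F(Kᵢ−1)), yᵢ = Kᵢxᵢ:
  1: x = 0.1000, y = 0.3069
  2: x = 0.1986, y = 0.2319
  3: x = 0.1150, y = 0.0983
  4: x = 0.2544, y = 0.1895
  5: x = 0.3320, y = 0.1733

y_1 = 0.3069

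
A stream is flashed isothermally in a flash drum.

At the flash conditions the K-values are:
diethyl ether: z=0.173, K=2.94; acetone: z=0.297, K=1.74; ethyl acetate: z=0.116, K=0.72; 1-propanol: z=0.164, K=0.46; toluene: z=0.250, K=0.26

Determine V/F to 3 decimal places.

V/F = 0.319

Material balance + equilibrium reduce to Σ zᵢ(Kᵢ−1)/(1+V/F(Kᵢ−1)) = 0.
g(0) = ΣzᵢKᵢ − 1 = 0.249 and g(1) = 1 − Σzᵢ/Kᵢ = -0.709, so a root lies in (0, 1).
Newton–Raphson from V/F = 0.5:
  V/F = 0.500: g = -0.1219, g' = -0.701 → V/F = 0.326
  V/F = 0.326: g = -0.0045, g' = -0.669 → V/F = 0.319
Converged at V/F = 0.319.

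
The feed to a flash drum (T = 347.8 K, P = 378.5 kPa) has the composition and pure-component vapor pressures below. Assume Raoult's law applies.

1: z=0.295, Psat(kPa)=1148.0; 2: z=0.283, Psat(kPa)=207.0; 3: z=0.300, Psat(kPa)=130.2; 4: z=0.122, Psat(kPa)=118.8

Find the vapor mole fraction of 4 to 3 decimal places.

Raoult's law: Kᵢ = Pᵢˢᵃᵗ/P = Pᵢˢᵃᵗ/378.5.
  K_1 = 1148.0/378.5 = 3.03303, K_2 = 207.0/378.5 = 0.54690, K_3 = 130.2/378.5 = 0.34399, K_4 = 118.8/378.5 = 0.31387
Material balance + equilibrium reduce to Σ zᵢ(Kᵢ−1)/(1+β(Kᵢ−1)) = 0.
g(0) = ΣzᵢKᵢ − 1 = 0.191 and g(1) = 1 − Σzᵢ/Kᵢ = -0.876, so a root lies in (0, 1).
Newton–Raphson from β = 0.32:
  β = 0.320: g = -0.1430, g' = -0.828 → β = 0.147
  β = 0.147: g = 0.0131, g' = -1.018 → β = 0.160
Converged at β = 0.160.
Compositions from xᵢ = zᵢ/(1+β(Kᵢ−1)), yᵢ = Kᵢxᵢ:
  1: x = 0.222, y = 0.675
  2: x = 0.305, y = 0.167
  3: x = 0.335, y = 0.115
  4: x = 0.137, y = 0.043

y_4 = 0.043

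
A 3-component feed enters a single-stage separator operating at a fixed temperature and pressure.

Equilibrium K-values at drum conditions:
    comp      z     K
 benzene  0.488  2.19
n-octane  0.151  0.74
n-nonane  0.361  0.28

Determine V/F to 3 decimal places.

Newton–Raphson from V/F = 0.5:
  V/F = 0.500: g = -0.0872, g' = -0.742 → V/F = 0.383
  V/F = 0.383: g = -0.0033, g' = -0.695 → V/F = 0.378
Converged at V/F = 0.378.

V/F = 0.378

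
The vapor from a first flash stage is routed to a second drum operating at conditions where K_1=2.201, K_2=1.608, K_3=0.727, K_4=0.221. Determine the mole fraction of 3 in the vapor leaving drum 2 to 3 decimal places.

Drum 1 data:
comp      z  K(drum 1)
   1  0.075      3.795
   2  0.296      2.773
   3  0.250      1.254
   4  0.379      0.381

y_3 (drum 2) = 0.211

Drum 1:
Material balance + equilibrium reduce to Σ zᵢ(Kᵢ−1)/(1+ψ₁(Kᵢ−1)) = 0.
Feasibility: ΣzᵢKᵢ = 1.563, Σzᵢ/Kᵢ = 1.321 — both > 1, two phases present.
Iterate (Newton) starting at ψ₁ = 0.58:
  ψ₁ = 0.580: g = 0.0281, g' = -0.677 → ψ₁ = 0.621
Converged at ψ₁ = 0.621.
Drum-1 compositions:
  1: x = 0.027, y = 0.104
  2: x = 0.141, y = 0.391
  3: x = 0.216, y = 0.271
  4: x = 0.616, y = 0.235
Drum-2 feed = drum-1 vapor: z₂ = (0.1040, 0.3906, 0.2708, 0.2346).
Drum 2:
Iterate (Newton) starting at ψ₂ = 0.5:
  ψ₂ = 0.500: g = -0.1248, g' = -0.553 → ψ₂ = 0.274
  ψ₂ = 0.274: g = -0.0148, g' = -0.445 → ψ₂ = 0.241
Converged at ψ₂ = 0.241.
  1: x = 0.081, y = 0.178
  2: x = 0.341, y = 0.548
  3: x = 0.290, y = 0.211
  4: x = 0.289, y = 0.064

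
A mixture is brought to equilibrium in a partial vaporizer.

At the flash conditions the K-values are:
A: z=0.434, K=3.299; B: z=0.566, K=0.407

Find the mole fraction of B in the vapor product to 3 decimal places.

y_B = 0.324

Newton iteration, V/F⁰ = 0.5:
  V/F = 0.500: g = -0.0129, g' = -0.899 → V/F = 0.486
Converged at V/F = 0.486.
Compositions from xᵢ = zᵢ/(1+V/F(Kᵢ−1)), yᵢ = Kᵢxᵢ:
  A: x = 0.205, y = 0.676
  B: x = 0.795, y = 0.324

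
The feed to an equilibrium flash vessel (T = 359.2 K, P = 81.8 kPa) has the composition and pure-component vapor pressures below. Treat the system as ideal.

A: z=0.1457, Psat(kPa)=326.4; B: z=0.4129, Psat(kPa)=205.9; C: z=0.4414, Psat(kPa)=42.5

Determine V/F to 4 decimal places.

V/F = 0.9158

Raoult's law: Kᵢ = Pᵢˢᵃᵗ/P = Pᵢˢᵃᵗ/81.8.
  K_A = 326.4/81.8 = 3.990220, K_B = 205.9/81.8 = 2.517115, K_C = 42.5/81.8 = 0.519560
Material balance + equilibrium reduce to Σ zᵢ(Kᵢ−1)/(1+V/F(Kᵢ−1)) = 0.
Check two-phase: ΣzᵢKᵢ = 1.8500 > 1 and Σzᵢ/Kᵢ = 1.0501 > 1, so g(0) = 0.8500 > 0 and g(1) = -0.0501 < 0.
Iterate (Newton) starting at V/F = 0.57:
  V/F = 0.5700: g = 0.20498, g' = -0.6446 → V/F = 0.8880
  V/F = 0.8880: g = 0.01622, g' = -0.5799 → V/F = 0.9159
  V/F = 0.9159: g = -0.00006, g' = -0.5846 → V/F = 0.9158
Converged at V/F = 0.9158.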